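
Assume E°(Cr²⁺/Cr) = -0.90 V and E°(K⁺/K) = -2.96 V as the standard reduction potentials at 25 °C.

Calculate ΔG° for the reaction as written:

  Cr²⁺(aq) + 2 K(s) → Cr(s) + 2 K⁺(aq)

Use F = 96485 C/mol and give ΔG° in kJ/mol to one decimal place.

As written, Cr²⁺/Cr is reduced (cathode) and K⁺/K is oxidised (anode), so E°cell = (-0.90) − (-2.96) = +2.06 V.
Balancing electrons gives n = 2.
ΔG° = −nFE° = −(2)(96485)(+2.06) = -397,518 J = -397.5 kJ/mol.

-397.5 kJ/mol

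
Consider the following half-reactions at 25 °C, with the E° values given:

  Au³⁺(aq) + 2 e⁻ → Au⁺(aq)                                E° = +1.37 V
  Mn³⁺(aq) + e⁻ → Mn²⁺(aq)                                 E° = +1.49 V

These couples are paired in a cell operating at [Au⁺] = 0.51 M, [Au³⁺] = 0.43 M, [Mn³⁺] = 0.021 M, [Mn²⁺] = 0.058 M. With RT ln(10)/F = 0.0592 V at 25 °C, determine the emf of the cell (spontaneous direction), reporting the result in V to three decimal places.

Mn³⁺/Mn²⁺ is the cathode (higher E°), Au³⁺/Au⁺ the anode: E°cell = +1.49 − (+1.37) = +0.12 V, n = 2.
Overall: 2 Mn³⁺(aq) + Au⁺(aq) → 2 Mn²⁺(aq) + Au³⁺(aq)
Q = [Mn²⁺]^2·[Au³⁺] / ([Mn³⁺]^2·[Au⁺]); log Q = 0.808.
E = E° − (0.0592/n) log Q = +0.12 − (0.0592/2)(0.808) = +0.096 V.

+0.096 V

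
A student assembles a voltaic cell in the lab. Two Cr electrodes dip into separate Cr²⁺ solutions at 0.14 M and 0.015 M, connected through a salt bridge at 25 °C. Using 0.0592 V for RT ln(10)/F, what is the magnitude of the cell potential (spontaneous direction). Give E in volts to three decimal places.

For a concentration cell E°cell = 0. The 0.14 M side is the cathode (reduction is favoured where [Cr²⁺] is higher).
With n = 2, E = −(0.0592/2) log([Cr²⁺]ₐₙ/[Cr²⁺]꜀ₐₜ) = −(0.0592/2) log(0.015/0.14) = −(0.0592/2)(-0.970) = +0.029 V.

+0.029 V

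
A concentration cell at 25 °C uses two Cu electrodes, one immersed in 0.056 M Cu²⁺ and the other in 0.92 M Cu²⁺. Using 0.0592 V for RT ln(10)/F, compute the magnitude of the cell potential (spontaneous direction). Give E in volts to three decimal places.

+0.036 V

For a concentration cell E°cell = 0. The 0.92 M side is the cathode (reduction is favoured where [Cu²⁺] is higher).
With n = 2, E = −(0.0592/2) log([Cu²⁺]ₐₙ/[Cu²⁺]꜀ₐₜ) = −(0.0592/2) log(0.056/0.92) = −(0.0592/2)(-1.216) = +0.036 V.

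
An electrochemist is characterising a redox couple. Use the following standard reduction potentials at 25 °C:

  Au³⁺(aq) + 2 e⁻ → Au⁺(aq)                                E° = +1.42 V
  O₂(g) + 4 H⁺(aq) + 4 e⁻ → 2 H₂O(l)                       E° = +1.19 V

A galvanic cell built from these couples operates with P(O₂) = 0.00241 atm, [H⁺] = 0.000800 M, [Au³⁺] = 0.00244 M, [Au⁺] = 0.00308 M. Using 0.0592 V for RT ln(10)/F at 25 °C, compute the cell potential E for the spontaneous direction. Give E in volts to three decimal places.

+0.449 V

Au³⁺/Au⁺ is the cathode (higher E°), O₂/H₂O the anode: E°cell = +1.42 − (+1.19) = +0.23 V, n = 4.
Overall: 2 Au³⁺(aq) + 2 H₂O(l) → 2 Au⁺(aq) + O₂(g) + 4 H⁺(aq)
Q = [Au⁺]^2·P(O₂)·[H⁺]^4 / ([Au³⁺]^2); log Q = -14.803.
E = E° − (0.0592/n) log Q = +0.23 − (0.0592/4)(-14.803) = +0.449 V.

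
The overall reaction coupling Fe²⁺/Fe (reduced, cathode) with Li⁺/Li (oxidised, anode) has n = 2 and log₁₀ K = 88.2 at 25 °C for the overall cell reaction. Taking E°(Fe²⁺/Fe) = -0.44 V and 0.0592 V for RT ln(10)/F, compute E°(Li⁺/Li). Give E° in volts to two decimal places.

-3.05 V

E°cell = (0.0592/n)·log K = (0.0592/2)(88.2) = +2.611 V.
Since Fe²⁺/Fe is the cathode and Li⁺/Li the anode, E°cell = E°(Fe²⁺/Fe) − E°(Li⁺/Li).
So E°(Li⁺/Li) = E°(Fe²⁺/Fe) − E°cell = (-0.44) − (+2.611) = -3.05 V.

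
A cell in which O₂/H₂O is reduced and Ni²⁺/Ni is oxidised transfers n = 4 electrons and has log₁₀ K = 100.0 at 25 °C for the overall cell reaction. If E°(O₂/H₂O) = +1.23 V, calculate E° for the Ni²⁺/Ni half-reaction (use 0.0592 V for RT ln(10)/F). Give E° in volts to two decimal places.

-0.25 V

E°cell = (0.0592/n)·log K = (0.0592/4)(100.0) = +1.480 V.
Since O₂/H₂O is the cathode and Ni²⁺/Ni the anode, E°cell = E°(O₂/H₂O) − E°(Ni²⁺/Ni).
So E°(Ni²⁺/Ni) = E°(O₂/H₂O) − E°cell = (+1.23) − (+1.480) = -0.25 V.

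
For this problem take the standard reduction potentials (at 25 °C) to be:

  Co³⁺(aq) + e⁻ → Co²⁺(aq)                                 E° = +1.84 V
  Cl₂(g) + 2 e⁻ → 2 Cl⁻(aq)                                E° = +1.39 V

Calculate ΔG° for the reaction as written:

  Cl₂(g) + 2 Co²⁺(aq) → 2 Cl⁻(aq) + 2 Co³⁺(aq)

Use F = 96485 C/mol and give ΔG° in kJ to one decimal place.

As written, Cl₂/Cl⁻ is reduced (cathode) and Co³⁺/Co²⁺ is oxidised (anode), so E°cell = (+1.39) − (+1.84) = -0.45 V.
Balancing electrons gives n = 2.
ΔG° = −nFE° = −(2)(96485)(-0.45) = 86,836 J = +86.8 kJ.

+86.8 kJ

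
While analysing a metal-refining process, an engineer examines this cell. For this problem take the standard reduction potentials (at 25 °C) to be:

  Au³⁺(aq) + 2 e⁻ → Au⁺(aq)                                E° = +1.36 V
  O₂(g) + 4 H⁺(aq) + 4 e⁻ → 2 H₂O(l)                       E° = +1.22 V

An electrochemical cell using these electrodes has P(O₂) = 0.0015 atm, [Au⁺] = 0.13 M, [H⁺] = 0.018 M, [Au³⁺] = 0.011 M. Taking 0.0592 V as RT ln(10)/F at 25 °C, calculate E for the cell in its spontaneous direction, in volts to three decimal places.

+0.253 V

Au³⁺/Au⁺ is the cathode (higher E°), O₂/H₂O the anode: E°cell = +1.36 − (+1.22) = +0.14 V, n = 4.
Overall: 2 Au³⁺(aq) + 2 H₂O(l) → 2 Au⁺(aq) + O₂(g) + 4 H⁺(aq)
Q = [Au⁺]^2·P(O₂)·[H⁺]^4 / ([Au³⁺]^2); log Q = -7.658.
E = E° − (0.0592/n) log Q = +0.14 − (0.0592/4)(-7.658) = +0.253 V.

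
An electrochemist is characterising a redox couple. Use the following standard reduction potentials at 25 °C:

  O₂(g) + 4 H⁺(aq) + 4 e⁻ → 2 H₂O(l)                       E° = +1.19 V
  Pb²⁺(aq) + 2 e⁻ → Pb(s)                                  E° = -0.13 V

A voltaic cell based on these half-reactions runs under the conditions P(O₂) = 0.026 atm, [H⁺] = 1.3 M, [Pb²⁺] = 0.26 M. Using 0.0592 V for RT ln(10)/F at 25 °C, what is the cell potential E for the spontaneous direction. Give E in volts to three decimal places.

+1.321 V

O₂/H₂O is the cathode (higher E°), Pb²⁺/Pb the anode: E°cell = +1.19 − (-0.13) = +1.32 V, n = 4.
Overall: O₂(g) + 4 H⁺(aq) + 2 Pb(s) → 2 H₂O(l) + 2 Pb²⁺(aq)
Q = [Pb²⁺]^2 / (P(O₂)·[H⁺]^4); log Q = -0.041.
E = E° − (0.0592/n) log Q = +1.32 − (0.0592/4)(-0.041) = +1.321 V.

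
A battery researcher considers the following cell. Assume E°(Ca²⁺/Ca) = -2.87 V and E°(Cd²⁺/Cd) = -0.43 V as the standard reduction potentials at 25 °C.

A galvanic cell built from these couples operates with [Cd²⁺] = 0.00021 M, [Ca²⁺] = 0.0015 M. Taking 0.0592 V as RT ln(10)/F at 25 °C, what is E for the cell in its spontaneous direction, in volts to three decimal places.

+2.415 V

Cd²⁺/Cd is the cathode (higher E°), Ca²⁺/Ca the anode: E°cell = -0.43 − (-2.87) = +2.44 V, n = 2.
Overall: Cd²⁺(aq) + Ca(s) → Cd(s) + Ca²⁺(aq)
Q = [Ca²⁺] / ([Cd²⁺]); log Q = 0.854.
E = E° − (0.0592/n) log Q = +2.44 − (0.0592/2)(0.854) = +2.415 V.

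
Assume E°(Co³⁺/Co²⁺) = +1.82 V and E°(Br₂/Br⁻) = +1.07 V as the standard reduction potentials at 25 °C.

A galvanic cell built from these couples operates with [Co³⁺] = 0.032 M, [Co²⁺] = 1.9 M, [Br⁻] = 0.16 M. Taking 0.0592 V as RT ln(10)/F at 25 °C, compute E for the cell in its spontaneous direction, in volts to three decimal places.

Co³⁺/Co²⁺ is the cathode (higher E°), Br₂/Br⁻ the anode: E°cell = +1.82 − (+1.07) = +0.75 V, n = 2.
Overall: 2 Co³⁺(aq) + 2 Br⁻(aq) → 2 Co²⁺(aq) + Br₂(l)
Q = [Co²⁺]^2 / ([Co³⁺]^2·[Br⁻]^2); log Q = 5.139.
E = E° − (0.0592/n) log Q = +0.75 − (0.0592/2)(5.139) = +0.598 V.

+0.598 V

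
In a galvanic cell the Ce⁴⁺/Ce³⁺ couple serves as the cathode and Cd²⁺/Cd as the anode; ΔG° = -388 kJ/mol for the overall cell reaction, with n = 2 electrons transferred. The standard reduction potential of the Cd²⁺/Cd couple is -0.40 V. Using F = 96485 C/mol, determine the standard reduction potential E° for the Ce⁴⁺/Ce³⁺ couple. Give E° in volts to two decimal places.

E°cell = −ΔG°/(nF) = −(-388×10³)/((2)(96485)) = +2.011 V.
Since Ce⁴⁺/Ce³⁺ is the cathode and Cd²⁺/Cd the anode, E°cell = E°(Ce⁴⁺/Ce³⁺) − E°(Cd²⁺/Cd).
So E°(Ce⁴⁺/Ce³⁺) = E°cell + E°(Cd²⁺/Cd) = +2.011 + (-0.40) = +1.61 V.

+1.61 V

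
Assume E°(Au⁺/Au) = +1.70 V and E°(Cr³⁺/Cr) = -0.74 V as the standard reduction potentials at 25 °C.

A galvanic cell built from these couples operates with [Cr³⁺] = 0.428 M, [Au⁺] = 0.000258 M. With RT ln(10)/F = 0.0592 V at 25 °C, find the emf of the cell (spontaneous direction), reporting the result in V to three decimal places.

+2.235 V

Au⁺/Au is the cathode (higher E°), Cr³⁺/Cr the anode: E°cell = +1.70 − (-0.74) = +2.44 V, n = 3.
Overall: 3 Au⁺(aq) + Cr(s) → 3 Au(s) + Cr³⁺(aq)
Q = [Cr³⁺] / ([Au⁺]^3); log Q = 10.397.
E = E° − (0.0592/n) log Q = +2.44 − (0.0592/3)(10.397) = +2.235 V.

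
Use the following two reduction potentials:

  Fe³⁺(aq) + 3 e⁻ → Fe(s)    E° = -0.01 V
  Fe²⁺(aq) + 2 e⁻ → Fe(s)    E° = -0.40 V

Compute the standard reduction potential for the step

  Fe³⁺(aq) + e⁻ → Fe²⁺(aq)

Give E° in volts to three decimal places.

+0.770 V

Sequential free energies add, so n₃E°₃ = n₁E°₁ + n₂E°₂.
With n₃ = 3, and the known step contributing 2×(-0.40) V, the unknown satisfies 1·E° = 3×(-0.01) − 2×(-0.40) = +0.770.
E° = +0.770 / 1 = +0.770 V.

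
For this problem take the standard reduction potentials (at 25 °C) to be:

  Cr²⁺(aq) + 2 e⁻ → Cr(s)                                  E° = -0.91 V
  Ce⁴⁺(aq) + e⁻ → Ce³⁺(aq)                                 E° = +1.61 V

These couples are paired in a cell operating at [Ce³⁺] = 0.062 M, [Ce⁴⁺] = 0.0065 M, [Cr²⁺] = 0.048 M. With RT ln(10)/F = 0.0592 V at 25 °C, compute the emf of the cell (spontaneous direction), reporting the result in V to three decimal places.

Ce⁴⁺/Ce³⁺ is the cathode (higher E°), Cr²⁺/Cr the anode: E°cell = +1.61 − (-0.91) = +2.52 V, n = 2.
Overall: 2 Ce⁴⁺(aq) + Cr(s) → 2 Ce³⁺(aq) + Cr²⁺(aq)
Q = [Ce³⁺]^2·[Cr²⁺] / ([Ce⁴⁺]^2); log Q = 0.640.
E = E° − (0.0592/n) log Q = +2.52 − (0.0592/2)(0.640) = +2.501 V.

+2.501 V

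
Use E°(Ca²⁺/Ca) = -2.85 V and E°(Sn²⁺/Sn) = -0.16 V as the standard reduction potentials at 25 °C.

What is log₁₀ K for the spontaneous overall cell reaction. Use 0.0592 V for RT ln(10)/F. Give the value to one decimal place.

90.9

Cathode: Sn²⁺/Sn; anode: Ca²⁺/Ca. E°cell = +2.69 V, n = 2.
log K = nE°cell / 0.0592 = (2)(+2.69) / 0.0592 = 90.9.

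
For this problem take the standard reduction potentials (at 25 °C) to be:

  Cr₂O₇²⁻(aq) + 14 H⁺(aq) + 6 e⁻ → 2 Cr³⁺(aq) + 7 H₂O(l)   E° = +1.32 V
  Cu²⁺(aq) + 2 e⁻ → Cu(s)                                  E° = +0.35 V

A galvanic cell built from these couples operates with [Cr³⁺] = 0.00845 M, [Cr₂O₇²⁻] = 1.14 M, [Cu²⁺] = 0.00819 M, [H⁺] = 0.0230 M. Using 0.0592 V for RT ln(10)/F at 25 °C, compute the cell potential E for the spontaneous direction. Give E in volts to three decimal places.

+0.847 V

Cr₂O₇²⁻/Cr³⁺ is the cathode (higher E°), Cu²⁺/Cu the anode: E°cell = +1.32 − (+0.35) = +0.97 V, n = 6.
Overall: Cr₂O₇²⁻(aq) + 14 H⁺(aq) + 3 Cu(s) → 2 Cr³⁺(aq) + 7 H₂O(l) + 3 Cu²⁺(aq)
Q = [Cr³⁺]^2·[Cu²⁺]^3 / ([Cr₂O₇²⁻]·[H⁺]^14); log Q = 12.472.
E = E° − (0.0592/n) log Q = +0.97 − (0.0592/6)(12.472) = +0.847 V.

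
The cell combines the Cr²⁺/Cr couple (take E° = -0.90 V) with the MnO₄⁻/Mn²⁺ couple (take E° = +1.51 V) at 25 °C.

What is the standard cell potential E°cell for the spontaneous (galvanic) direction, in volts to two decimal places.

+2.41 V

The MnO₄⁻/Mn²⁺ couple has the higher reduction potential, so it is the cathode; Cr²⁺/Cr is oxidised at the anode.
E°cell = E°(cathode) − E°(anode) = (+1.51) − (-0.90) = +2.41 V.
Since E°cell > 0, the reaction is spontaneous under standard conditions.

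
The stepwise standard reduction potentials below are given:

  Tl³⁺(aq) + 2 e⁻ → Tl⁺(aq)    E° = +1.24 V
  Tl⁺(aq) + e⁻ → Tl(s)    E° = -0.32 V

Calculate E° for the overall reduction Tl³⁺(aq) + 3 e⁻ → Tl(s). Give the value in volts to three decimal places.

+0.720 V

Since ΔG° = −nFE° is additive over sequential reductions, n₃E°₃ = n₁E°₁ + n₂E°₂.
E°₃ = (2×+1.24 + 1×-0.32) / 3 = (+2.160) / 3 = +0.720 V.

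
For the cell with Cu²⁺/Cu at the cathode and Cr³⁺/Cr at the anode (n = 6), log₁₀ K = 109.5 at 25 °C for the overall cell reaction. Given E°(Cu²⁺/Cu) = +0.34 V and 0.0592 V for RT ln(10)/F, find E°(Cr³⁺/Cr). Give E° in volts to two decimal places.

-0.74 V

E°cell = (0.0592/n)·log K = (0.0592/6)(109.5) = +1.080 V.
Since Cu²⁺/Cu is the cathode and Cr³⁺/Cr the anode, E°cell = E°(Cu²⁺/Cu) − E°(Cr³⁺/Cr).
So E°(Cr³⁺/Cr) = E°(Cu²⁺/Cu) − E°cell = (+0.34) − (+1.080) = -0.74 V.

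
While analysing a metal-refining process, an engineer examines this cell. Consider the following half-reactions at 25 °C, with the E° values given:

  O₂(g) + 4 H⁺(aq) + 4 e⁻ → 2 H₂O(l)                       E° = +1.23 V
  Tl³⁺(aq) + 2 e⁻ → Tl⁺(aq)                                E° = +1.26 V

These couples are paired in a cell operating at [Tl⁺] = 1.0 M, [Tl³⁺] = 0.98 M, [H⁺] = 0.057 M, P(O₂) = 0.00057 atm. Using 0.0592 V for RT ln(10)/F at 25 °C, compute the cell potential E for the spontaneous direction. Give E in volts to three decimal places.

+0.151 V

Tl³⁺/Tl⁺ is the cathode (higher E°), O₂/H₂O the anode: E°cell = +1.26 − (+1.23) = +0.03 V, n = 4.
Overall: 2 Tl³⁺(aq) + 2 H₂O(l) → 2 Tl⁺(aq) + O₂(g) + 4 H⁺(aq)
Q = [Tl⁺]^2·P(O₂)·[H⁺]^4 / ([Tl³⁺]^2); log Q = -8.203.
E = E° − (0.0592/n) log Q = +0.03 − (0.0592/4)(-8.203) = +0.151 V.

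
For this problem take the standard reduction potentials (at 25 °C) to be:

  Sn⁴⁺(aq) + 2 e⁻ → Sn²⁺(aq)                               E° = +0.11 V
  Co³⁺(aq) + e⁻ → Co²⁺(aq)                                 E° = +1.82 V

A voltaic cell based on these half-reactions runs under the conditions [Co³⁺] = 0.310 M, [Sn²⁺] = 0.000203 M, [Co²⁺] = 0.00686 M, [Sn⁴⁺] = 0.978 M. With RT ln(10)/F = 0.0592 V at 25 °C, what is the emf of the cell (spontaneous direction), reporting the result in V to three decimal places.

+1.699 V

Co³⁺/Co²⁺ is the cathode (higher E°), Sn⁴⁺/Sn²⁺ the anode: E°cell = +1.82 − (+0.11) = +1.71 V, n = 2.
Overall: 2 Co³⁺(aq) + Sn²⁺(aq) → 2 Co²⁺(aq) + Sn⁴⁺(aq)
Q = [Co²⁺]^2·[Sn⁴⁺] / ([Co³⁺]^2·[Sn²⁺]); log Q = 0.373.
E = E° − (0.0592/n) log Q = +1.71 − (0.0592/2)(0.373) = +1.699 V.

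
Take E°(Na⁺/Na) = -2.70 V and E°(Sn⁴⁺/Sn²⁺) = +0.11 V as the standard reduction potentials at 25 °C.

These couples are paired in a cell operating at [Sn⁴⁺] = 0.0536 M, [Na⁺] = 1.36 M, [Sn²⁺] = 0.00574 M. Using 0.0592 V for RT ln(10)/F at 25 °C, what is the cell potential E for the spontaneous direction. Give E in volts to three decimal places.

Sn⁴⁺/Sn²⁺ is the cathode (higher E°), Na⁺/Na the anode: E°cell = +0.11 − (-2.70) = +2.81 V, n = 2.
Overall: Sn⁴⁺(aq) + 2 Na(s) → Sn²⁺(aq) + 2 Na⁺(aq)
Q = [Sn²⁺]·[Na⁺]^2 / ([Sn⁴⁺]); log Q = -0.703.
E = E° − (0.0592/n) log Q = +2.81 − (0.0592/2)(-0.703) = +2.831 V.

+2.831 V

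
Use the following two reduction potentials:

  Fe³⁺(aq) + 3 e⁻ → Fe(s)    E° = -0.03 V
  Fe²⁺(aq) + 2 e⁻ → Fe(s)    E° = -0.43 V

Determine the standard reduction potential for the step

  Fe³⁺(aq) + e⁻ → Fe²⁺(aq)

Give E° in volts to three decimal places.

+0.770 V

Sequential free energies add, so n₃E°₃ = n₁E°₁ + n₂E°₂.
With n₃ = 3, and the known step contributing 2×(-0.43) V, the unknown satisfies 1·E° = 3×(-0.03) − 2×(-0.43) = +0.770.
E° = +0.770 / 1 = +0.770 V.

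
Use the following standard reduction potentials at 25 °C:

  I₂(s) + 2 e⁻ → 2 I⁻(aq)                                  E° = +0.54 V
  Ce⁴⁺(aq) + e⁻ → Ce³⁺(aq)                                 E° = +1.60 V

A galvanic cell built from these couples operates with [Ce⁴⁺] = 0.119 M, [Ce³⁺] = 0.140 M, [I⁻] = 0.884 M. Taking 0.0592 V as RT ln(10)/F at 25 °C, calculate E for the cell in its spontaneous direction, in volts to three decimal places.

+1.053 V

Ce⁴⁺/Ce³⁺ is the cathode (higher E°), I₂/I⁻ the anode: E°cell = +1.60 − (+0.54) = +1.06 V, n = 2.
Overall: 2 Ce⁴⁺(aq) + 2 I⁻(aq) → 2 Ce³⁺(aq) + I₂(s)
Q = [Ce³⁺]^2 / ([Ce⁴⁺]^2·[I⁻]^2); log Q = 0.248.
E = E° − (0.0592/n) log Q = +1.06 − (0.0592/2)(0.248) = +1.053 V.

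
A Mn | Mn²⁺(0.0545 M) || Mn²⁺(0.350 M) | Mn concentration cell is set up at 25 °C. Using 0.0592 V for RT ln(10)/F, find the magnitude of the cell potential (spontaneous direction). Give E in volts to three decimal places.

+0.024 V

For a concentration cell E°cell = 0. The 0.350 M side is the cathode (reduction is favoured where [Mn²⁺] is higher).
With n = 2, E = −(0.0592/2) log([Mn²⁺]ₐₙ/[Mn²⁺]꜀ₐₜ) = −(0.0592/2) log(0.0545/0.35) = −(0.0592/2)(-0.808) = +0.024 V.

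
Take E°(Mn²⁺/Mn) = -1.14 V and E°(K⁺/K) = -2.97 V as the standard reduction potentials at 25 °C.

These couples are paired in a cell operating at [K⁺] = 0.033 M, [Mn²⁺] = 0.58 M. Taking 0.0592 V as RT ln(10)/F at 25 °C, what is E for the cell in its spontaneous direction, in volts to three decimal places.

Mn²⁺/Mn is the cathode (higher E°), K⁺/K the anode: E°cell = -1.14 − (-2.97) = +1.83 V, n = 2.
Overall: Mn²⁺(aq) + 2 K(s) → Mn(s) + 2 K⁺(aq)
Q = [K⁺]^2 / ([Mn²⁺]); log Q = -2.726.
E = E° − (0.0592/n) log Q = +1.83 − (0.0592/2)(-2.726) = +1.911 V.

+1.911 V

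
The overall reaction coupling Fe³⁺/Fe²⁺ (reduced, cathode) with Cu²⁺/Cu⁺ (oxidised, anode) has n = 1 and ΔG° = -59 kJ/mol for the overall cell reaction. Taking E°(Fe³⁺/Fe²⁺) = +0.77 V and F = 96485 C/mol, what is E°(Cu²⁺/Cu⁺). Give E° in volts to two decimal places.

E°cell = −ΔG°/(nF) = −(-59×10³)/((1)(96485)) = +0.611 V.
Since Fe³⁺/Fe²⁺ is the cathode and Cu²⁺/Cu⁺ the anode, E°cell = E°(Fe³⁺/Fe²⁺) − E°(Cu²⁺/Cu⁺).
So E°(Cu²⁺/Cu⁺) = E°(Fe³⁺/Fe²⁺) − E°cell = (+0.77) − (+0.611) = +0.16 V.

+0.16 V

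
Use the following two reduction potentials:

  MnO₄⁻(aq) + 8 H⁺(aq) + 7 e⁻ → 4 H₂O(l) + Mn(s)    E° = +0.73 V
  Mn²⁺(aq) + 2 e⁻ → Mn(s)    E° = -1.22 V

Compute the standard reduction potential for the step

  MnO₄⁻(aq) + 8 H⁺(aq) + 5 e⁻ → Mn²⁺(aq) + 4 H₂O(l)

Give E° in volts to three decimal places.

+1.510 V

Sequential free energies add, so n₃E°₃ = n₁E°₁ + n₂E°₂.
With n₃ = 7, and the known step contributing 2×(-1.22) V, the unknown satisfies 5·E° = 7×(+0.73) − 2×(-1.22) = +7.550.
E° = +7.550 / 5 = +1.510 V.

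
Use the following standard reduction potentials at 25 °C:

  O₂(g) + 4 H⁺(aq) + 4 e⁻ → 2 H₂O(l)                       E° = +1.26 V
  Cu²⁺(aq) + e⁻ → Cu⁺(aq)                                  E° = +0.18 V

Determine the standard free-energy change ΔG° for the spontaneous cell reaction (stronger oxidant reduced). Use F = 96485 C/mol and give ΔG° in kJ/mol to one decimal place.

-416.8 kJ/mol

O₂/H₂O (E° = +1.26 V) is the cathode; Cu²⁺/Cu⁺ (E° = +0.18 V) is the anode, so E°cell = +1.08 V.
Balancing electrons gives n = 4 (lcm of 4 and 1).
ΔG° = −nFE° = −(4)(96485)(+1.08) = -416,815 J = -416.8 kJ/mol.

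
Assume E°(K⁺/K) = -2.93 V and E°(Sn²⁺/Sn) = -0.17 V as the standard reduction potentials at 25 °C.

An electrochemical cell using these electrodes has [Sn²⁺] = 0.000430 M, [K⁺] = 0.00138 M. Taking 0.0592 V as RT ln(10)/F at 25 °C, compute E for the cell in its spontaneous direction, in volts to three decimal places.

+2.830 V

Sn²⁺/Sn is the cathode (higher E°), K⁺/K the anode: E°cell = -0.17 − (-2.93) = +2.76 V, n = 2.
Overall: Sn²⁺(aq) + 2 K(s) → Sn(s) + 2 K⁺(aq)
Q = [K⁺]^2 / ([Sn²⁺]); log Q = -2.354.
E = E° − (0.0592/n) log Q = +2.76 − (0.0592/2)(-2.354) = +2.830 V.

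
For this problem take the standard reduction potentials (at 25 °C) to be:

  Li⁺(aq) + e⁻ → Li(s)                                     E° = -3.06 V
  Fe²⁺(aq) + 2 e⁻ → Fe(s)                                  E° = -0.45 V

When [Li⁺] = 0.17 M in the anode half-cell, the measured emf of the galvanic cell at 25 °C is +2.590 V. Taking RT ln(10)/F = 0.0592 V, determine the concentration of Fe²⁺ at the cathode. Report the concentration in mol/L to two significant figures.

Fe²⁺/Fe is the cathode, Li⁺/Li the anode: E°cell = +2.61 V, n = 2.
Overall reaction: Fe²⁺(aq) + 2 Li(s) → Fe(s) + 2 Li⁺(aq); Q = [Li⁺]^2/[Fe²⁺]^1.
From E = E° − (0.0592/n) log Q: log Q = (E° − E)·n/0.0592 = (+2.61 − (+2.590))·2/0.0592 = 0.6757.
So 1·log[Fe²⁺] = 2·log(0.17) − log Q = -1.5391 − (0.6757) = -2.2148; [Fe²⁺] = 10^(-2.2148) ≈ 0.0061 M.

0.0061 M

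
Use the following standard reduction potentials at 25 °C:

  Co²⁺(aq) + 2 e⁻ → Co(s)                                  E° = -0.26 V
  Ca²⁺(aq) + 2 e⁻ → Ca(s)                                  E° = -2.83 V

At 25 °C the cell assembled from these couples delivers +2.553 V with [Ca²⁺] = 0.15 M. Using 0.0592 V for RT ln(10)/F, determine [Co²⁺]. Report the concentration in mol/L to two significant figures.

0.040 M

Co²⁺/Co is the cathode, Ca²⁺/Ca the anode: E°cell = +2.57 V, n = 2.
Overall reaction: Co²⁺(aq) + Ca(s) → Co(s) + Ca²⁺(aq); Q = [Ca²⁺]^1/[Co²⁺]^1.
From E = E° − (0.0592/n) log Q: log Q = (E° − E)·n/0.0592 = (+2.57 − (+2.553))·2/0.0592 = 0.5743.
So 1·log[Co²⁺] = 1·log(0.15) − log Q = -0.8239 − (0.5743) = -1.3982; [Co²⁺] = 10^(-1.3982) ≈ 0.040 M.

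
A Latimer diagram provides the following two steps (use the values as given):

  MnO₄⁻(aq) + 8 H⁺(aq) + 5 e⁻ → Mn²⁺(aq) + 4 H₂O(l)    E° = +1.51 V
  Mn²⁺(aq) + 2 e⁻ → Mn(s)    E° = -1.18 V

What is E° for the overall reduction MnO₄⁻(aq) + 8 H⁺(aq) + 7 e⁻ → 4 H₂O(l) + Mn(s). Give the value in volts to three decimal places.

+0.741 V

Since ΔG° = −nFE° is additive over sequential reductions, n₃E°₃ = n₁E°₁ + n₂E°₂.
E°₃ = (5×+1.51 + 2×-1.18) / 7 = (+5.190) / 7 = +0.741 V.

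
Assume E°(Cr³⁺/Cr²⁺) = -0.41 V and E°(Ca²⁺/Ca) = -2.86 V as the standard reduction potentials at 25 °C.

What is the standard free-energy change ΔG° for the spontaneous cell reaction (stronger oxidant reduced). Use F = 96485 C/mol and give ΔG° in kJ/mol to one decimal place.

Cr³⁺/Cr²⁺ (E° = -0.41 V) is the cathode; Ca²⁺/Ca (E° = -2.86 V) is the anode, so E°cell = +2.45 V.
Balancing electrons gives n = 2 (lcm of 1 and 2).
ΔG° = −nFE° = −(2)(96485)(+2.45) = -472,777 J = -472.8 kJ/mol.

-472.8 kJ/mol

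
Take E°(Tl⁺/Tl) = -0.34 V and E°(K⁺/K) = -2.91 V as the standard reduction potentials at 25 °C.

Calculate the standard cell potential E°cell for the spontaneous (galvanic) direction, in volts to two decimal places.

The Tl⁺/Tl couple has the higher reduction potential, so it is the cathode; K⁺/K is oxidised at the anode.
E°cell = E°(cathode) − E°(anode) = (-0.34) − (-2.91) = +2.57 V.
Since E°cell > 0, the reaction is spontaneous under standard conditions.

+2.57 V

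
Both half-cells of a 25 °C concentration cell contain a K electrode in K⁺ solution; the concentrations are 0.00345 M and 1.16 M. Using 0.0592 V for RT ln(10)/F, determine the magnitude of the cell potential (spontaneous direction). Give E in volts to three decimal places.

For a concentration cell E°cell = 0. The 1.16 M side is the cathode (reduction is favoured where [K⁺] is higher).
With n = 1, E = −(0.0592/1) log([K⁺]ₐₙ/[K⁺]꜀ₐₜ) = −(0.0592/1) log(0.00345/1.16) = −(0.0592/1)(-2.527) = +0.150 V.

+0.150 V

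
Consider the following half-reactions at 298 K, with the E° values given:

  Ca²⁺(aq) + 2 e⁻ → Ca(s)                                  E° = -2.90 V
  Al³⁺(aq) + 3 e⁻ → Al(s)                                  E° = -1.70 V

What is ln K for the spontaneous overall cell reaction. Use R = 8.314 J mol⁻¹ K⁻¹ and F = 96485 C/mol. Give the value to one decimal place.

280.4

Cathode: Al³⁺/Al; anode: Ca²⁺/Ca. E°cell = (-1.70) − (-2.90) = +1.20 V, with n = 6.
ΔG° = −nFE° = −RT ln K, so ln K = nFE°/(RT) = (6)(96485)(+1.20) / ((8.314)(298)) = 280.392.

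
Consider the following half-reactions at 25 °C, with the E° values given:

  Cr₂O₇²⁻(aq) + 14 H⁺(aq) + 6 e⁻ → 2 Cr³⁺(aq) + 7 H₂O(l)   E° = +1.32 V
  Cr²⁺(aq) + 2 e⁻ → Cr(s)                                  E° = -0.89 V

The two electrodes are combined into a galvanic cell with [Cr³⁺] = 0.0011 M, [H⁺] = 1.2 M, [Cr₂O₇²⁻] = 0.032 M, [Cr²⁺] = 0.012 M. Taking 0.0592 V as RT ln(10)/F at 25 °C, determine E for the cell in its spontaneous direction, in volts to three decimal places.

Cr₂O₇²⁻/Cr³⁺ is the cathode (higher E°), Cr²⁺/Cr the anode: E°cell = +1.32 − (-0.89) = +2.21 V, n = 6.
Overall: Cr₂O₇²⁻(aq) + 14 H⁺(aq) + 3 Cr(s) → 2 Cr³⁺(aq) + 7 H₂O(l) + 3 Cr²⁺(aq)
Q = [Cr³⁺]^2·[Cr²⁺]^3 / ([Cr₂O₇²⁻]·[H⁺]^14); log Q = -11.293.
E = E° − (0.0592/n) log Q = +2.21 − (0.0592/6)(-11.293) = +2.321 V.

+2.321 V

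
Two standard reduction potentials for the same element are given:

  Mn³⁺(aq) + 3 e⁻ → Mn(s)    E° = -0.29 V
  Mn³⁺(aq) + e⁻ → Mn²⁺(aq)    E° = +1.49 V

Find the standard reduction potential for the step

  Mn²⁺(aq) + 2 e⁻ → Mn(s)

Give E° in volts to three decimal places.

-1.180 V

Sequential free energies add, so n₃E°₃ = n₁E°₁ + n₂E°₂.
With n₃ = 3, and the known step contributing 1×(+1.49) V, the unknown satisfies 2·E° = 3×(-0.29) − 1×(+1.49) = -2.360.
E° = -2.360 / 2 = -1.180 V.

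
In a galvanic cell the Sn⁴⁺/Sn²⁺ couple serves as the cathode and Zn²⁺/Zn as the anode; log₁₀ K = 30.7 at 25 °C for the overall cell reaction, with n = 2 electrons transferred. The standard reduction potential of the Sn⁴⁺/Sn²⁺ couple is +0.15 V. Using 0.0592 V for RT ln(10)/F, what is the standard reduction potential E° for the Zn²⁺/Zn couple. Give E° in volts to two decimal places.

E°cell = (0.0592/n)·log K = (0.0592/2)(30.7) = +0.909 V.
Since Sn⁴⁺/Sn²⁺ is the cathode and Zn²⁺/Zn the anode, E°cell = E°(Sn⁴⁺/Sn²⁺) − E°(Zn²⁺/Zn).
So E°(Zn²⁺/Zn) = E°(Sn⁴⁺/Sn²⁺) − E°cell = (+0.15) − (+0.909) = -0.76 V.

-0.76 V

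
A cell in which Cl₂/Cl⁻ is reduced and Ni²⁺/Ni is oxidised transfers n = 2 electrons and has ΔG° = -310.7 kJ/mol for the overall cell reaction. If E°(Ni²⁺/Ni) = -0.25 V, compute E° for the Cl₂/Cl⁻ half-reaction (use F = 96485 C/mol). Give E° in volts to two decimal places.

E°cell = −ΔG°/(nF) = −(-310.7×10³)/((2)(96485)) = +1.610 V.
Since Cl₂/Cl⁻ is the cathode and Ni²⁺/Ni the anode, E°cell = E°(Cl₂/Cl⁻) − E°(Ni²⁺/Ni).
So E°(Cl₂/Cl⁻) = E°cell + E°(Ni²⁺/Ni) = +1.610 + (-0.25) = +1.36 V.

+1.36 V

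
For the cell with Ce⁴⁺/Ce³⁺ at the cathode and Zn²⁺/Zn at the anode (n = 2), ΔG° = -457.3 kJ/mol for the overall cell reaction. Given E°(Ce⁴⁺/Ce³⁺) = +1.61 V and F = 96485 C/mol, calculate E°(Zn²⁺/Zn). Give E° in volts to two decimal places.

-0.76 V

E°cell = −ΔG°/(nF) = −(-457.3×10³)/((2)(96485)) = +2.370 V.
Since Ce⁴⁺/Ce³⁺ is the cathode and Zn²⁺/Zn the anode, E°cell = E°(Ce⁴⁺/Ce³⁺) − E°(Zn²⁺/Zn).
So E°(Zn²⁺/Zn) = E°(Ce⁴⁺/Ce³⁺) − E°cell = (+1.61) − (+2.370) = -0.76 V.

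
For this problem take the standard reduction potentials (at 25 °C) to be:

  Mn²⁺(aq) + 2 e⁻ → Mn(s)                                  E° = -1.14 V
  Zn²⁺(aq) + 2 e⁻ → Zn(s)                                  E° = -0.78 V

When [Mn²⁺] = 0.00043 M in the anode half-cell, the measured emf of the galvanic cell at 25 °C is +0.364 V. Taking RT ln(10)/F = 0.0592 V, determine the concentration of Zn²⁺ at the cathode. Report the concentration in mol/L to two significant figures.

0.00059 M

Zn²⁺/Zn is the cathode, Mn²⁺/Mn the anode: E°cell = +0.36 V, n = 2.
Overall reaction: Zn²⁺(aq) + Mn(s) → Zn(s) + Mn²⁺(aq); Q = [Mn²⁺]^1/[Zn²⁺]^1.
From E = E° − (0.0592/n) log Q: log Q = (E° − E)·n/0.0592 = (+0.36 − (+0.364))·2/0.0592 = -0.1351.
So 1·log[Zn²⁺] = 1·log(0.00043) − log Q = -3.3665 − (-0.1351) = -3.2314; [Zn²⁺] = 10^(-3.2314) ≈ 0.00059 M.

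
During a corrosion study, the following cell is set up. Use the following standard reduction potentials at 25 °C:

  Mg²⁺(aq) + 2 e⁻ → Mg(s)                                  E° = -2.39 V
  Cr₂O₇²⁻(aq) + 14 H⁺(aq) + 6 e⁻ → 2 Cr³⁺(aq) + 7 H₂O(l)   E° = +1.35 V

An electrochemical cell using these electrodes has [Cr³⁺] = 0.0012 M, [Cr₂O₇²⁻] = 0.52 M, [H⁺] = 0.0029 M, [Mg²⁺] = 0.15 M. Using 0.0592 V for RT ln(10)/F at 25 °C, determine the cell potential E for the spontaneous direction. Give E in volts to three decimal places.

Cr₂O₇²⁻/Cr³⁺ is the cathode (higher E°), Mg²⁺/Mg the anode: E°cell = +1.35 − (-2.39) = +3.74 V, n = 6.
Overall: Cr₂O₇²⁻(aq) + 14 H⁺(aq) + 3 Mg(s) → 2 Cr³⁺(aq) + 7 H₂O(l) + 3 Mg²⁺(aq)
Q = [Cr³⁺]^2·[Mg²⁺]^3 / ([Cr₂O₇²⁻]·[H⁺]^14); log Q = 27.497.
E = E° − (0.0592/n) log Q = +3.74 − (0.0592/6)(27.497) = +3.469 V.

+3.469 V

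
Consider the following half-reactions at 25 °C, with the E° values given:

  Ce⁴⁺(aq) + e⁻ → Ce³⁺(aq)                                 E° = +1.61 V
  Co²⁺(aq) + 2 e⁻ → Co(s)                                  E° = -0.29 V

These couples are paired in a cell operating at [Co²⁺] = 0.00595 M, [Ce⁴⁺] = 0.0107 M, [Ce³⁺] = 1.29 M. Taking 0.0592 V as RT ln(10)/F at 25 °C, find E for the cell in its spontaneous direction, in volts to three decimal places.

+1.843 V

Ce⁴⁺/Ce³⁺ is the cathode (higher E°), Co²⁺/Co the anode: E°cell = +1.61 − (-0.29) = +1.90 V, n = 2.
Overall: 2 Ce⁴⁺(aq) + Co(s) → 2 Ce³⁺(aq) + Co²⁺(aq)
Q = [Ce³⁺]^2·[Co²⁺] / ([Ce⁴⁺]^2); log Q = 1.937.
E = E° − (0.0592/n) log Q = +1.90 − (0.0592/2)(1.937) = +1.843 V.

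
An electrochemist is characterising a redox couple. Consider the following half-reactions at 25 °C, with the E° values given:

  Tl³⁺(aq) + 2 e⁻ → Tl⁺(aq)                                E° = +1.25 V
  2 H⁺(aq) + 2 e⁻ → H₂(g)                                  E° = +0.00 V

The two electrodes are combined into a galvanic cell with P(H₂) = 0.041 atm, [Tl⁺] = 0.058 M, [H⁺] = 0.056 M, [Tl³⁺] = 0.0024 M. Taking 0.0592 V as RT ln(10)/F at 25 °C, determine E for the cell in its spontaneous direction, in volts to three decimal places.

+1.242 V

Tl³⁺/Tl⁺ is the cathode (higher E°), H⁺/H₂ the anode: E°cell = +1.25 − (+0.00) = +1.25 V, n = 2.
Overall: Tl³⁺(aq) + H₂(g) → Tl⁺(aq) + 2 H⁺(aq)
Q = [Tl⁺]·[H⁺]^2 / ([Tl³⁺]·P(H₂)); log Q = 0.267.
E = E° − (0.0592/n) log Q = +1.25 − (0.0592/2)(0.267) = +1.242 V.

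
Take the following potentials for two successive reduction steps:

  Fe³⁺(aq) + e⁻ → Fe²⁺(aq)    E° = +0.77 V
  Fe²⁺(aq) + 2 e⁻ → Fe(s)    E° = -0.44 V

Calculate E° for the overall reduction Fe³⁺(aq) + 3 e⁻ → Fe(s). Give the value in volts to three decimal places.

-0.037 V

Standard free energies of sequential steps add: ΔG°₃ = ΔG°₁ + ΔG°₂, so n₃E°₃ = n₁E°₁ + n₂E°₂.
E°₃ = (1×+0.77 + 2×-0.44) / 3 = (-0.110) / 3 = -0.037 V.
Simply averaging or adding the two E° values would be wrong; the electron-weighted sum is required.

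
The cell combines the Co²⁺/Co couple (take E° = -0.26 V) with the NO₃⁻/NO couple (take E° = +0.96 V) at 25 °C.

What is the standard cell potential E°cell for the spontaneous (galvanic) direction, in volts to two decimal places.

+1.22 V

The NO₃⁻/NO couple has the higher reduction potential, so it is the cathode; Co²⁺/Co is oxidised at the anode.
E°cell = E°(cathode) − E°(anode) = (+0.96) − (-0.26) = +1.22 V.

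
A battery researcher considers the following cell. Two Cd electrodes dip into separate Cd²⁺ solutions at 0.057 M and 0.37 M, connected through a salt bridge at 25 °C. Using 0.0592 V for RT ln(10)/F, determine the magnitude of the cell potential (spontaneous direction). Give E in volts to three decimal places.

+0.024 V

For a concentration cell E°cell = 0. The 0.37 M side is the cathode (reduction is favoured where [Cd²⁺] is higher).
With n = 2, E = −(0.0592/2) log([Cd²⁺]ₐₙ/[Cd²⁺]꜀ₐₜ) = −(0.0592/2) log(0.057/0.37) = −(0.0592/2)(-0.812) = +0.024 V.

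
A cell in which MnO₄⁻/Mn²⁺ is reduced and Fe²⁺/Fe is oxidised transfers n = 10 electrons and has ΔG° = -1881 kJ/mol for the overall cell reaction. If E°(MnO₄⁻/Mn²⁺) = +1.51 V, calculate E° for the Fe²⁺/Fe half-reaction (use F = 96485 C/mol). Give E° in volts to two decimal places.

E°cell = −ΔG°/(nF) = −(-1881×10³)/((10)(96485)) = +1.950 V.
Since MnO₄⁻/Mn²⁺ is the cathode and Fe²⁺/Fe the anode, E°cell = E°(MnO₄⁻/Mn²⁺) − E°(Fe²⁺/Fe).
So E°(Fe²⁺/Fe) = E°(MnO₄⁻/Mn²⁺) − E°cell = (+1.51) − (+1.950) = -0.44 V.

-0.44 V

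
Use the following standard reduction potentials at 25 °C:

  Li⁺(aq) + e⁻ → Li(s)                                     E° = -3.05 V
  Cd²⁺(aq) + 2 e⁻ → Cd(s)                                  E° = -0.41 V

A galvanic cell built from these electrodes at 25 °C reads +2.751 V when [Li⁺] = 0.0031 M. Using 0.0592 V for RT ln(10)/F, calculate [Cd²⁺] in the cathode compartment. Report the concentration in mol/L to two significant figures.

Cd²⁺/Cd is the cathode, Li⁺/Li the anode: E°cell = +2.64 V, n = 2.
Overall reaction: Cd²⁺(aq) + 2 Li(s) → Cd(s) + 2 Li⁺(aq); Q = [Li⁺]^2/[Cd²⁺]^1.
From E = E° − (0.0592/n) log Q: log Q = (E° − E)·n/0.0592 = (+2.64 − (+2.751))·2/0.0592 = -3.7500.
So 1·log[Cd²⁺] = 2·log(0.0031) − log Q = -5.0173 − (-3.7500) = -1.2673; [Cd²⁺] = 10^(-1.2673) ≈ 0.054 M.

0.054 M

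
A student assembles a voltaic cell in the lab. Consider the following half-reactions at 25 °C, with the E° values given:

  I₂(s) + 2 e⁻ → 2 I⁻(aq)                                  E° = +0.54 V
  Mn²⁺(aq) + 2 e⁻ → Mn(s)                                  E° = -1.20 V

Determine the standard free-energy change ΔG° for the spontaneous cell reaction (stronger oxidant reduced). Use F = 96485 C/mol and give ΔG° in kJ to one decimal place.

I₂/I⁻ (E° = +0.54 V) is the cathode; Mn²⁺/Mn (E° = -1.20 V) is the anode, so E°cell = +1.74 V.
Balancing electrons gives n = 2 (lcm of 2 and 2).
ΔG° = −nFE° = −(2)(96485)(+1.74) = -335,768 J = -335.8 kJ.

-335.8 kJ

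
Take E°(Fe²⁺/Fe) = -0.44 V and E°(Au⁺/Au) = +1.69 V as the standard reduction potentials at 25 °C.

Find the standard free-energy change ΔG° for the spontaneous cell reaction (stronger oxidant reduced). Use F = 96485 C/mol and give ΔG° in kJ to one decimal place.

Au⁺/Au (E° = +1.69 V) is the cathode; Fe²⁺/Fe (E° = -0.44 V) is the anode, so E°cell = +2.13 V.
Balancing electrons gives n = 2 (lcm of 1 and 2).
ΔG° = −nFE° = −(2)(96485)(+2.13) = -411,026 J = -411.0 kJ.

-411.0 kJ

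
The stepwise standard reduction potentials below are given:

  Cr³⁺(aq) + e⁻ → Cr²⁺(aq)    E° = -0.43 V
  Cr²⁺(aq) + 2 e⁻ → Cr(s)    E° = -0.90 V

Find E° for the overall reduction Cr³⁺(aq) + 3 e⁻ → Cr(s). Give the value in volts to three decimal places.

Adding the free-energy changes (−nFE°) of the two steps gives −n₃FE°₃ = −n₁FE°₁ − n₂FE°₂.
E°₃ = (1×-0.43 + 2×-0.90) / 3 = (-2.230) / 3 = -0.743 V.

-0.743 V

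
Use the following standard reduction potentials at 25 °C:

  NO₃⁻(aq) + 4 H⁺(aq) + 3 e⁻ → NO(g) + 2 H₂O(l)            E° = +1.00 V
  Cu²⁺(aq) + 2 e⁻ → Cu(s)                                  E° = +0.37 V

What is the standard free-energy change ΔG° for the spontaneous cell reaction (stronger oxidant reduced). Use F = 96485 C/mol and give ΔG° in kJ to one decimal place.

-364.7 kJ

NO₃⁻/NO (E° = +1.00 V) is the cathode; Cu²⁺/Cu (E° = +0.37 V) is the anode, so E°cell = +0.63 V.
Balancing electrons gives n = 6 (lcm of 3 and 2).
ΔG° = −nFE° = −(6)(96485)(+0.63) = -364,713 J = -364.7 kJ.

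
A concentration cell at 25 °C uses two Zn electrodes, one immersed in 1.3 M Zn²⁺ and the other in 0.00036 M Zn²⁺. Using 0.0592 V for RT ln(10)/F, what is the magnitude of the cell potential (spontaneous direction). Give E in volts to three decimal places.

+0.105 V

For a concentration cell E°cell = 0. The 1.3 M side is the cathode (reduction is favoured where [Zn²⁺] is higher).
With n = 2, E = −(0.0592/2) log([Zn²⁺]ₐₙ/[Zn²⁺]꜀ₐₜ) = −(0.0592/2) log(0.00036/1.3) = −(0.0592/2)(-3.558) = +0.105 V.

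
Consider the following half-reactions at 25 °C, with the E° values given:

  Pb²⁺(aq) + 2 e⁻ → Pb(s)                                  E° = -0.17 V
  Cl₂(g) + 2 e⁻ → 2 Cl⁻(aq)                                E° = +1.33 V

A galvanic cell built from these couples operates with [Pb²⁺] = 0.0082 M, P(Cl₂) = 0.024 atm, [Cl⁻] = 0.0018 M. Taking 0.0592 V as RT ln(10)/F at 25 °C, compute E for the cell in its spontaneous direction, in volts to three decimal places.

+1.676 V

Cl₂/Cl⁻ is the cathode (higher E°), Pb²⁺/Pb the anode: E°cell = +1.33 − (-0.17) = +1.50 V, n = 2.
Overall: Cl₂(g) + Pb(s) → 2 Cl⁻(aq) + Pb²⁺(aq)
Q = [Cl⁻]^2·[Pb²⁺] / (P(Cl₂)); log Q = -5.956.
E = E° − (0.0592/n) log Q = +1.50 − (0.0592/2)(-5.956) = +1.676 V.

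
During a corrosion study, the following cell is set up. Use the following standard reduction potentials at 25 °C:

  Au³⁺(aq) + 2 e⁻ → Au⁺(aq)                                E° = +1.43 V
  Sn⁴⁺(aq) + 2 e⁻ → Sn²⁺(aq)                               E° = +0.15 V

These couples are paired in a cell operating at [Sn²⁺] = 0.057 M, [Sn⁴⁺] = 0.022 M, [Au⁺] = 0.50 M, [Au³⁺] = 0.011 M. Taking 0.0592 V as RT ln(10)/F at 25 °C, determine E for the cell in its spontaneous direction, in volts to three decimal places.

+1.243 V

Au³⁺/Au⁺ is the cathode (higher E°), Sn⁴⁺/Sn²⁺ the anode: E°cell = +1.43 − (+0.15) = +1.28 V, n = 2.
Overall: Au³⁺(aq) + Sn²⁺(aq) → Au⁺(aq) + Sn⁴⁺(aq)
Q = [Au⁺]·[Sn⁴⁺] / ([Au³⁺]·[Sn²⁺]); log Q = 1.244.
E = E° − (0.0592/n) log Q = +1.28 − (0.0592/2)(1.244) = +1.243 V.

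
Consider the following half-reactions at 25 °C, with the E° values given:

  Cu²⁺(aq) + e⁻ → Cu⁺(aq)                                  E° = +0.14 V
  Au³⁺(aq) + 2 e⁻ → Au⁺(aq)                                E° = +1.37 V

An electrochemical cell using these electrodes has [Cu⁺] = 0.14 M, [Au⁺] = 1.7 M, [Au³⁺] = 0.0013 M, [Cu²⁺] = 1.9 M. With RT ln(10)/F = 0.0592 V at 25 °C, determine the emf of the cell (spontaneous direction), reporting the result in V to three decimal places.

+1.071 V

Au³⁺/Au⁺ is the cathode (higher E°), Cu²⁺/Cu⁺ the anode: E°cell = +1.37 − (+0.14) = +1.23 V, n = 2.
Overall: Au³⁺(aq) + 2 Cu⁺(aq) → Au⁺(aq) + 2 Cu²⁺(aq)
Q = [Au⁺]·[Cu²⁺]^2 / ([Au³⁺]·[Cu⁺]^2); log Q = 5.382.
E = E° − (0.0592/n) log Q = +1.23 − (0.0592/2)(5.382) = +1.071 V.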